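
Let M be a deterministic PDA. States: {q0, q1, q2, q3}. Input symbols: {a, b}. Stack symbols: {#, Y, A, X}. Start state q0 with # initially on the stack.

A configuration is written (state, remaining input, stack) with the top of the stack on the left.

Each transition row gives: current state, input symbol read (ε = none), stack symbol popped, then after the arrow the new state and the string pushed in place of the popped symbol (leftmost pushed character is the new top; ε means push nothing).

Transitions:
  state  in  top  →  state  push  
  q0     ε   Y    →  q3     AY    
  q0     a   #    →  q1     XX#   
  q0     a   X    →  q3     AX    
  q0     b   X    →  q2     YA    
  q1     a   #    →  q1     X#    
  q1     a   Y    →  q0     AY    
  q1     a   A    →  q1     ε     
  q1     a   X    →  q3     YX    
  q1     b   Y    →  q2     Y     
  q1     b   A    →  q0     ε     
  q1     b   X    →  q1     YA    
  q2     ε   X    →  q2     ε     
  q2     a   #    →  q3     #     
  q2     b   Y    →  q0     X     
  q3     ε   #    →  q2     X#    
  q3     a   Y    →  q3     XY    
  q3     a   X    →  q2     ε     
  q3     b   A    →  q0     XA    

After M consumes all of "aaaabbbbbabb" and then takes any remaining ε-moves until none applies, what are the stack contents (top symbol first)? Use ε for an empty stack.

(q0, aaaabbbbbabb, #)
  read a, top #: go to q1, push XX# → (q1, aaabbbbbabb, XX#)
  read a, top X: go to q3, push YX → (q3, aabbbbbabb, YXX#)
  read a, top Y: go to q3, push XY → (q3, abbbbbabb, XYXX#)
  read a, top X: go to q2, push ε → (q2, bbbbbabb, YXX#)
  read b, top Y: go to q0, push X → (q0, bbbbabb, XXX#)
  read b, top X: go to q2, push YA → (q2, bbbabb, YAXX#)
  read b, top Y: go to q0, push X → (q0, bbabb, XAXX#)
  read b, top X: go to q2, push YA → (q2, babb, YAAXX#)
  read b, top Y: go to q0, push X → (q0, abb, XAAXX#)
  read a, top X: go to q3, push AX → (q3, bb, AXAAXX#)
  read b, top A: go to q0, push XA → (q0, b, XAXAAXX#)
  read b, top X: go to q2, push YA → (q2, ε, YAAXAAXX#)
All input consumed in state q2 with stack YAAXAAXX#.

YAAXAAXX#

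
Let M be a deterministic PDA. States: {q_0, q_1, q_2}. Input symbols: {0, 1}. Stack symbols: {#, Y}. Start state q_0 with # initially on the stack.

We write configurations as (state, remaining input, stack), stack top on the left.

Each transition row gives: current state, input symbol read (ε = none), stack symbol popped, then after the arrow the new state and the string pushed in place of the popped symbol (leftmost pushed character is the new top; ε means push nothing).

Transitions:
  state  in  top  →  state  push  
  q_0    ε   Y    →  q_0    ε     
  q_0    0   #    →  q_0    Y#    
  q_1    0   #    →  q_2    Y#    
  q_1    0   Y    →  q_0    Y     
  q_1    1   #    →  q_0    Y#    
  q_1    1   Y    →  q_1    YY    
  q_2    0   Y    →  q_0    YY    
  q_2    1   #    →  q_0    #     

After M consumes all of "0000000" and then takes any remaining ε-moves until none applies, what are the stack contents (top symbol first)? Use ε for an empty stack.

#

(q_0, 0000000, #) ⊢ (q_0, 000000, Y#) ⊢ (q_0, 000000, #) ⊢ (q_0, 00000, Y#) ⊢ (q_0, 00000, #) ⊢ (q_0, 0000, Y#) ⊢ (q_0, 0000, #) ⊢ (q_0, 000, Y#) ⊢ (q_0, 000, #) ⊢ (q_0, 00, Y#) ⊢ (q_0, 00, #) ⊢ (q_0, 0, Y#) ⊢ (q_0, 0, #) ⊢ (q_0, ε, Y#) ⊢ (q_0, ε, #)
All input consumed in state q_0 with stack #.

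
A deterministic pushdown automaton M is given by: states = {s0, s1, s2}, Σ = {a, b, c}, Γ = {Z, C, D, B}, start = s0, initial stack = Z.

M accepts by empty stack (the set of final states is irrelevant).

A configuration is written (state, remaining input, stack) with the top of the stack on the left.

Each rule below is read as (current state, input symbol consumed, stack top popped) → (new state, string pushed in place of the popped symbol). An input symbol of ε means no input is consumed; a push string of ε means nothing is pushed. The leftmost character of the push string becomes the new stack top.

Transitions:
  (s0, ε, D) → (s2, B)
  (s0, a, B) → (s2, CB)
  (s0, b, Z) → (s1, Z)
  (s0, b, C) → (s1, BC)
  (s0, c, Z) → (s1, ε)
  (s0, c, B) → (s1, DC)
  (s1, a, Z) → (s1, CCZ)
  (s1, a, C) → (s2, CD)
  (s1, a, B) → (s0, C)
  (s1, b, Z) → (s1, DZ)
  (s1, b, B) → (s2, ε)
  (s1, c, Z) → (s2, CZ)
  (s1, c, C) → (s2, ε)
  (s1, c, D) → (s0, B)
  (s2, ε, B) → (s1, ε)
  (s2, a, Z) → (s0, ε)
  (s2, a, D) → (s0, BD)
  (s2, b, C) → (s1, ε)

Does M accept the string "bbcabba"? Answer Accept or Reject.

Accept

(s0, bbcabba, Z)
  read b, top Z: go to s1, push Z → (s1, bcabba, Z)
  read b, top Z: go to s1, push DZ → (s1, cabba, DZ)
  read c, top D: go to s0, push B → (s0, abba, BZ)
  read a, top B: go to s2, push CB → (s2, bba, CBZ)
  read b, top C: go to s1, push ε → (s1, ba, BZ)
  read b, top B: go to s2, push ε → (s2, a, Z)
  read a, top Z: go to s0, push ε → (s0, ε, ε)
All input consumed and the stack is empty.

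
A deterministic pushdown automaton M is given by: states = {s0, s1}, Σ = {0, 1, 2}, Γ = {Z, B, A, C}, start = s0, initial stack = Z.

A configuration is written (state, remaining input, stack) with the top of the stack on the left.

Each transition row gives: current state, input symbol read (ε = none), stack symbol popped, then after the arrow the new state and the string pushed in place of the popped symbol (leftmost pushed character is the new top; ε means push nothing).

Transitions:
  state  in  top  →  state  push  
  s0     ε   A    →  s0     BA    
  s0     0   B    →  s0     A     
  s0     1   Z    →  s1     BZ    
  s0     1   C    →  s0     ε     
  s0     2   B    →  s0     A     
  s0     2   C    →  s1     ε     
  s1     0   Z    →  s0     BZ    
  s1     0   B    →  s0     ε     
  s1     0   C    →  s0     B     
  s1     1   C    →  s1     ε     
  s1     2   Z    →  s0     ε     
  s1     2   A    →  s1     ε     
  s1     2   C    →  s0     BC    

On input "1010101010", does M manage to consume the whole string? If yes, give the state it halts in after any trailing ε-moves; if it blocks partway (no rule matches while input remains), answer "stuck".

s0

(s0, 1010101010, Z)
  read 1, top Z: go to s1, push BZ → (s1, 010101010, BZ)
  read 0, top B: go to s0, push ε → (s0, 10101010, Z)
  read 1, top Z: go to s1, push BZ → (s1, 0101010, BZ)
  read 0, top B: go to s0, push ε → (s0, 101010, Z)
  read 1, top Z: go to s1, push BZ → (s1, 01010, BZ)
  read 0, top B: go to s0, push ε → (s0, 1010, Z)
  read 1, top Z: go to s1, push BZ → (s1, 010, BZ)
  read 0, top B: go to s0, push ε → (s0, 10, Z)
  read 1, top Z: go to s1, push BZ → (s1, 0, BZ)
  read 0, top B: go to s0, push ε → (s0, ε, Z)
All input consumed; M is in state s0.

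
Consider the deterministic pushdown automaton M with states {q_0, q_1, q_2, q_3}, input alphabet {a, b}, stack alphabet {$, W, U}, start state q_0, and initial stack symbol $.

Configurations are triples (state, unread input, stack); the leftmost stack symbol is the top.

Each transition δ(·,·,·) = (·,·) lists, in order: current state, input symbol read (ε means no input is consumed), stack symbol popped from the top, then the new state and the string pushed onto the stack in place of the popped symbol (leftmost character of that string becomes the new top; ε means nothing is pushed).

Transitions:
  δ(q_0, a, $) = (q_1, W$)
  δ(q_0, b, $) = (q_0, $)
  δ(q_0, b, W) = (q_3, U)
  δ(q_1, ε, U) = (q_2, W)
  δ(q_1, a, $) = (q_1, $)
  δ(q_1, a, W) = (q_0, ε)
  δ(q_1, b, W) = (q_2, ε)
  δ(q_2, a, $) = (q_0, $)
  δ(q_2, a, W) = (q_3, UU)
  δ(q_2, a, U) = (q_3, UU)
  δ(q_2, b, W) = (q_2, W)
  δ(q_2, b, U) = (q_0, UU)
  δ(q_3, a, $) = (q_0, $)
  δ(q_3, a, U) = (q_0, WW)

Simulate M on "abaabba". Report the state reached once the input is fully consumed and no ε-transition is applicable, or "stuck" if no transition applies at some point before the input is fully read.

(q_0, abaabba, $)
  read a, top $: go to q_1, push W$ → (q_1, baabba, W$)
  read b, top W: go to q_2, push ε → (q_2, aabba, $)
  read a, top $: go to q_0, push $ → (q_0, abba, $)
  read a, top $: go to q_1, push W$ → (q_1, bba, W$)
  read b, top W: go to q_2, push ε → (q_2, ba, $)
No transition for (q_2, b, top $); M blocks with input ba remaining.

stuck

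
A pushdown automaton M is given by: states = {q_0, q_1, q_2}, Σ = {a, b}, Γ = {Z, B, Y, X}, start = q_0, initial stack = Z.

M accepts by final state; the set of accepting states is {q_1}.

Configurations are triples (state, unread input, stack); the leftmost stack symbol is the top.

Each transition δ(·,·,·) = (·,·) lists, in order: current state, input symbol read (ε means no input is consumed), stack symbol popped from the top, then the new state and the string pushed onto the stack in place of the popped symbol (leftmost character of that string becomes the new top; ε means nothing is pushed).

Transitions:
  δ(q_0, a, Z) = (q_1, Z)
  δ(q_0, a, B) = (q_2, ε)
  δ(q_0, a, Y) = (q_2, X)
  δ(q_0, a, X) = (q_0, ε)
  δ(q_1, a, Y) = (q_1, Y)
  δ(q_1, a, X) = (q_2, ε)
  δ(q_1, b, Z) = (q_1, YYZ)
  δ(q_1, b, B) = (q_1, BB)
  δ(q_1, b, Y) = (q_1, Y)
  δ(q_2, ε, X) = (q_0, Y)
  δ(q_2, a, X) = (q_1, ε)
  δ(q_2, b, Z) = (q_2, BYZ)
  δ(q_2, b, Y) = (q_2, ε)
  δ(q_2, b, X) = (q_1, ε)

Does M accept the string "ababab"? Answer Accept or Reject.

Accept

One accepting computation: (q_0, ababab, Z) ⊢ (q_1, babab, Z) ⊢ (q_1, abab, YYZ) ⊢ (q_1, bab, YYZ) ⊢ (q_1, ab, YYZ) ⊢ (q_1, b, YYZ) ⊢ (q_1, ε, YYZ)
All input consumed and state q_1 ∈ F.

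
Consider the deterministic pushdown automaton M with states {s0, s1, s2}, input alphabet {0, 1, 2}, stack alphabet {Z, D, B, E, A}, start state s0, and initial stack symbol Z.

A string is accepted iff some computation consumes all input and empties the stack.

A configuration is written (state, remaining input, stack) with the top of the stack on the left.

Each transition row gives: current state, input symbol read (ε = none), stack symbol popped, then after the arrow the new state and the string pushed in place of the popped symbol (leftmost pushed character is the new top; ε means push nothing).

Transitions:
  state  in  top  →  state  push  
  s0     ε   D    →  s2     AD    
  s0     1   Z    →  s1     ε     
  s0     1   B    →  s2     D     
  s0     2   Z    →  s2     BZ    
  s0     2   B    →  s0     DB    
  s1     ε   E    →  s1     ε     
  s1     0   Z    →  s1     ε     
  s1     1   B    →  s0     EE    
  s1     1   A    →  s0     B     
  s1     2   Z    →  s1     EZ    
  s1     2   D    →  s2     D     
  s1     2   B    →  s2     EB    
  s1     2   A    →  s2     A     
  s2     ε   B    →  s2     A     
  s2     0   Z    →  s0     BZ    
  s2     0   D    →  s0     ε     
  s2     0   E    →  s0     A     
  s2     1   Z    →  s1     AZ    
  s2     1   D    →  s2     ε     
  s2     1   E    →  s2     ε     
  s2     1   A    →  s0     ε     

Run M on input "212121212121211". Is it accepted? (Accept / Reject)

(s0, 212121212121211, Z)
  read 2, top Z: go to s2, push BZ → (s2, 12121212121211, BZ)
  ε-move, top B: go to s2, push A → (s2, 12121212121211, AZ)
  read 1, top A: go to s0, push ε → (s0, 2121212121211, Z)
  read 2, top Z: go to s2, push BZ → (s2, 121212121211, BZ)
  ε-move, top B: go to s2, push A → (s2, 121212121211, AZ)
  read 1, top A: go to s0, push ε → (s0, 21212121211, Z)
  read 2, top Z: go to s2, push BZ → (s2, 1212121211, BZ)
  ε-move, top B: go to s2, push A → (s2, 1212121211, AZ)
  read 1, top A: go to s0, push ε → (s0, 212121211, Z)
  read 2, top Z: go to s2, push BZ → (s2, 12121211, BZ)
  ε-move, top B: go to s2, push A → (s2, 12121211, AZ)
  read 1, top A: go to s0, push ε → (s0, 2121211, Z)
  read 2, top Z: go to s2, push BZ → (s2, 121211, BZ)
  ε-move, top B: go to s2, push A → (s2, 121211, AZ)
  read 1, top A: go to s0, push ε → (s0, 21211, Z)
  read 2, top Z: go to s2, push BZ → (s2, 1211, BZ)
  ε-move, top B: go to s2, push A → (s2, 1211, AZ)
  read 1, top A: go to s0, push ε → (s0, 211, Z)
  read 2, top Z: go to s2, push BZ → (s2, 11, BZ)
  ε-move, top B: go to s2, push A → (s2, 11, AZ)
  read 1, top A: go to s0, push ε → (s0, 1, Z)
  read 1, top Z: go to s1, push ε → (s1, ε, ε)
All input consumed and the stack is empty.

Accept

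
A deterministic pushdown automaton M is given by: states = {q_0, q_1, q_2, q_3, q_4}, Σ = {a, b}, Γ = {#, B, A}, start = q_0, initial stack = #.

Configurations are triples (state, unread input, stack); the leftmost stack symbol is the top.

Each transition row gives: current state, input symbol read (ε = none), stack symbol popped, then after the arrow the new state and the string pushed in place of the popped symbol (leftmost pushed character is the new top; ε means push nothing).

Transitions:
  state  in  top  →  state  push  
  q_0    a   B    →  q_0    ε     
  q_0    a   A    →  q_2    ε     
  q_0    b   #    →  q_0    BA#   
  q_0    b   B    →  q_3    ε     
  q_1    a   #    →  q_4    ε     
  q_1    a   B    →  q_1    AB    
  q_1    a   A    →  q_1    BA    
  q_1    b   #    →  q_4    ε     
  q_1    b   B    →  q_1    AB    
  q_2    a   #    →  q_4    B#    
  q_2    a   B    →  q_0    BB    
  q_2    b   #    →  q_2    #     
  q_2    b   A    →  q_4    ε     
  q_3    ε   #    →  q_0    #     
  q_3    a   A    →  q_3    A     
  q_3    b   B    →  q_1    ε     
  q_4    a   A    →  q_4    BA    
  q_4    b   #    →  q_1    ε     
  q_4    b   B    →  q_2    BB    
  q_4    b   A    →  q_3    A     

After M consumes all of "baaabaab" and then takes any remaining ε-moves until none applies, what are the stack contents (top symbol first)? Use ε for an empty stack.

(q_0, baaabaab, #)
  read b, top #: go to q_0, push BA# → (q_0, aaabaab, BA#)
  read a, top B: go to q_0, push ε → (q_0, aabaab, A#)
  read a, top A: go to q_2, push ε → (q_2, abaab, #)
  read a, top #: go to q_4, push B# → (q_4, baab, B#)
  read b, top B: go to q_2, push BB → (q_2, aab, BB#)
  read a, top B: go to q_0, push BB → (q_0, ab, BBB#)
  read a, top B: go to q_0, push ε → (q_0, b, BB#)
  read b, top B: go to q_3, push ε → (q_3, ε, B#)
All input consumed in state q_3 with stack B#.

B#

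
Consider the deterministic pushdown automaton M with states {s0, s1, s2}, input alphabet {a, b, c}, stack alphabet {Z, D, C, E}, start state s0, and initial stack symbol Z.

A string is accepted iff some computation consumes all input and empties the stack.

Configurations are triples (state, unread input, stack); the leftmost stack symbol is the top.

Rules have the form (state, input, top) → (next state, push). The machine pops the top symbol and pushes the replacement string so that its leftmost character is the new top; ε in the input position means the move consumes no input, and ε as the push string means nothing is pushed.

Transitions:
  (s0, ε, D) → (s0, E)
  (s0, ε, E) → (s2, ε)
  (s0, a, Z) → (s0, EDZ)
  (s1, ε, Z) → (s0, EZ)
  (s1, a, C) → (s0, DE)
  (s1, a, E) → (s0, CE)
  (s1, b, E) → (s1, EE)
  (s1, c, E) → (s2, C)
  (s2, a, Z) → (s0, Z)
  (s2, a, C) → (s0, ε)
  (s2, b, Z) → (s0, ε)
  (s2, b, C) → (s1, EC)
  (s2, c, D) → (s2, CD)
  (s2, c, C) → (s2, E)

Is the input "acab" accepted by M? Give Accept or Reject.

Accept

(s0, acab, Z)
  read a, top Z: go to s0, push EDZ → (s0, cab, EDZ)
  ε-move, top E: go to s2, push ε → (s2, cab, DZ)
  read c, top D: go to s2, push CD → (s2, ab, CDZ)
  read a, top C: go to s0, push ε → (s0, b, DZ)
  ε-move, top D: go to s0, push E → (s0, b, EZ)
  ε-move, top E: go to s2, push ε → (s2, b, Z)
  read b, top Z: go to s0, push ε → (s0, ε, ε)
All input consumed and the stack is empty.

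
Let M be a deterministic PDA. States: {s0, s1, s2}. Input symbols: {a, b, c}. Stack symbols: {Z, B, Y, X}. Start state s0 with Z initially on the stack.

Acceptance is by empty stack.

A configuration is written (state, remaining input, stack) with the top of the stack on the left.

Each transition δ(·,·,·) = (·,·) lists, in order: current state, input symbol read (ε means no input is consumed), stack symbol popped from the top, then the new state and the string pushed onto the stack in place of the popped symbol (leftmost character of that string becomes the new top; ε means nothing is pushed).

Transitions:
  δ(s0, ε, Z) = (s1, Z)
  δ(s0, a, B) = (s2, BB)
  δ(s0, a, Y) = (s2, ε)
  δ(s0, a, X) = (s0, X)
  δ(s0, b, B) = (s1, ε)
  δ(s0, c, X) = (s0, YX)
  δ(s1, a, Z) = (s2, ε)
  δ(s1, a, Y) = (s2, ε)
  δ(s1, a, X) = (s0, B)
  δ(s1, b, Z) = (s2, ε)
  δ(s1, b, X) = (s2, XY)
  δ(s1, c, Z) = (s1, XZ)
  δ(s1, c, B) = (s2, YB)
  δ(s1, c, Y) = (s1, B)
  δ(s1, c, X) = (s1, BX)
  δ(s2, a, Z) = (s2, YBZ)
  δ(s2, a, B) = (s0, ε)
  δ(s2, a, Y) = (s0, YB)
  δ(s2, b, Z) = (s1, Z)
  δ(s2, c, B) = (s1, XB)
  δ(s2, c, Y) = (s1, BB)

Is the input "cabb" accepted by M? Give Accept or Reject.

Accept

(s0, cabb, Z)
  ε-move, top Z: go to s1, push Z → (s1, cabb, Z)
  read c, top Z: go to s1, push XZ → (s1, abb, XZ)
  read a, top X: go to s0, push B → (s0, bb, BZ)
  read b, top B: go to s1, push ε → (s1, b, Z)
  read b, top Z: go to s2, push ε → (s2, ε, ε)
All input consumed and the stack is empty.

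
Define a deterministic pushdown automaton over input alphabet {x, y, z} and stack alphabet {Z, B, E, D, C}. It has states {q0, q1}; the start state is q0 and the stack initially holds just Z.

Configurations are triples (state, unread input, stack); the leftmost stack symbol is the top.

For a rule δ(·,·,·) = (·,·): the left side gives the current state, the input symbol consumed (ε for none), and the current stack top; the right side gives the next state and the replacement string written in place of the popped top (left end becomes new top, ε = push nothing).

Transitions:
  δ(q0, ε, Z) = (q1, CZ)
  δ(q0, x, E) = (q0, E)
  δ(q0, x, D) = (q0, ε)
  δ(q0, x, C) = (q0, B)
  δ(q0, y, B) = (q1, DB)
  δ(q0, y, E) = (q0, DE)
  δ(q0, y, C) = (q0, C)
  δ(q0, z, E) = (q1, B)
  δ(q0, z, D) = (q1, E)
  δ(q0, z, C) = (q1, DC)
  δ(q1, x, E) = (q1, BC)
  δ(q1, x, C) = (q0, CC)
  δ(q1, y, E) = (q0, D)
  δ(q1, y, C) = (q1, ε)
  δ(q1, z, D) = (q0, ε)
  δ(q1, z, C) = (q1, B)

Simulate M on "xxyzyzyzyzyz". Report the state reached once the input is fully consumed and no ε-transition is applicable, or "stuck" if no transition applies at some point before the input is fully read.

q0

(q0, xxyzyzyzyzyz, Z) ⊢ (q1, xxyzyzyzyzyz, CZ) ⊢ (q0, xyzyzyzyzyz, CCZ) ⊢ (q0, yzyzyzyzyz, BCZ) ⊢ (q1, zyzyzyzyz, DBCZ) ⊢ (q0, yzyzyzyz, BCZ) ⊢ (q1, zyzyzyz, DBCZ) ⊢ (q0, yzyzyz, BCZ) ⊢ (q1, zyzyz, DBCZ) ⊢ (q0, yzyz, BCZ) ⊢ (q1, zyz, DBCZ) ⊢ (q0, yz, BCZ) ⊢ (q1, z, DBCZ) ⊢ (q0, ε, BCZ)
All input consumed; M is in state q0.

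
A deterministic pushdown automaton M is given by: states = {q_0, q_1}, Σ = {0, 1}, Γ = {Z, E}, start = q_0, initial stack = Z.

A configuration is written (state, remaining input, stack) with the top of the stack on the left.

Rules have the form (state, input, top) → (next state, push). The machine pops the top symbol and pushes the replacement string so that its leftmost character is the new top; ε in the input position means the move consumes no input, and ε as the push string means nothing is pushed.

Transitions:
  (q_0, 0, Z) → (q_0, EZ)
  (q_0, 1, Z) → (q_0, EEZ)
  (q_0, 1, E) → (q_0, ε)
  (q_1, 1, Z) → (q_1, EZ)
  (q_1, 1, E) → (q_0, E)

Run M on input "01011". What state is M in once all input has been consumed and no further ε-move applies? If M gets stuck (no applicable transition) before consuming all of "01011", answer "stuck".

q_0

(q_0, 01011, Z)
  read 0, top Z: go to q_0, push EZ → (q_0, 1011, EZ)
  read 1, top E: go to q_0, push ε → (q_0, 011, Z)
  read 0, top Z: go to q_0, push EZ → (q_0, 11, EZ)
  read 1, top E: go to q_0, push ε → (q_0, 1, Z)
  read 1, top Z: go to q_0, push EEZ → (q_0, ε, EEZ)
All input consumed; M is in state q_0.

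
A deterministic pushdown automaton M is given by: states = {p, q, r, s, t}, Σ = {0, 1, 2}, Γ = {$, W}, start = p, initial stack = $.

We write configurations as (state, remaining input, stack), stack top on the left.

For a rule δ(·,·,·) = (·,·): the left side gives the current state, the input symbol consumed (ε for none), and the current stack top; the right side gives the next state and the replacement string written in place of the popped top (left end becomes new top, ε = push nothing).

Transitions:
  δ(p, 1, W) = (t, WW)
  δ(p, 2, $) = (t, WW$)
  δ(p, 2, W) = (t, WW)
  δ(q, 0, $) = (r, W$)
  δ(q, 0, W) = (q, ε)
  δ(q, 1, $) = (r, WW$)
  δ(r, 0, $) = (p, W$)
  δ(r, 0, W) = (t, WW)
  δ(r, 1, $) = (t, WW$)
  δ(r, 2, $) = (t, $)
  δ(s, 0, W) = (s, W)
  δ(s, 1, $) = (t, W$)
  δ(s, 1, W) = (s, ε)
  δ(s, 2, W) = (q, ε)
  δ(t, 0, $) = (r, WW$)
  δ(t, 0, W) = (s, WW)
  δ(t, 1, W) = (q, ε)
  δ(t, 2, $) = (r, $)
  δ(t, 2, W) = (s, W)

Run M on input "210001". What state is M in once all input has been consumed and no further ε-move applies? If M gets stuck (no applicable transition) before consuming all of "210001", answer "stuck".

q

(p, 210001, $)
  read 2, top $: go to t, push WW$ → (t, 10001, WW$)
  read 1, top W: go to q, push ε → (q, 0001, W$)
  read 0, top W: go to q, push ε → (q, 001, $)
  read 0, top $: go to r, push W$ → (r, 01, W$)
  read 0, top W: go to t, push WW → (t, 1, WW$)
  read 1, top W: go to q, push ε → (q, ε, W$)
All input consumed; M is in state q.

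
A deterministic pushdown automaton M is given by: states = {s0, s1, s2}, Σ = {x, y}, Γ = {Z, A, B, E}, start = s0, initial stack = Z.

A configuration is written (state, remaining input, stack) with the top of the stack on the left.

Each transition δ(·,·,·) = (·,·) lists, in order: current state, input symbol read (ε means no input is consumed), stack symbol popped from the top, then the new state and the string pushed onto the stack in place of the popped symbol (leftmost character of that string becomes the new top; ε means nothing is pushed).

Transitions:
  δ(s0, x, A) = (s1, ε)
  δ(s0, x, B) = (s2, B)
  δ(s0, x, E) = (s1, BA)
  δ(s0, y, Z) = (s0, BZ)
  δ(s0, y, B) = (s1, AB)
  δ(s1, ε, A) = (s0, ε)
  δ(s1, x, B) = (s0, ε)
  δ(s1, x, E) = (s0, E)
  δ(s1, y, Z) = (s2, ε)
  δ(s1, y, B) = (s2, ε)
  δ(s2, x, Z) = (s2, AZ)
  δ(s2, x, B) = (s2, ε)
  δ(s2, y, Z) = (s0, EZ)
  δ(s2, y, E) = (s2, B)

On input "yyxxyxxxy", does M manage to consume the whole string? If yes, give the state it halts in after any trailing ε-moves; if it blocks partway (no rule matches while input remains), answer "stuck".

s2

(s0, yyxxyxxxy, Z) ⊢ (s0, yxxyxxxy, BZ) ⊢ (s1, xxyxxxy, ABZ) ⊢ (s0, xxyxxxy, BZ) ⊢ (s2, xyxxxy, BZ) ⊢ (s2, yxxxy, Z) ⊢ (s0, xxxy, EZ) ⊢ (s1, xxy, BAZ) ⊢ (s0, xy, AZ) ⊢ (s1, y, Z) ⊢ (s2, ε, ε)
All input consumed; M is in state s2.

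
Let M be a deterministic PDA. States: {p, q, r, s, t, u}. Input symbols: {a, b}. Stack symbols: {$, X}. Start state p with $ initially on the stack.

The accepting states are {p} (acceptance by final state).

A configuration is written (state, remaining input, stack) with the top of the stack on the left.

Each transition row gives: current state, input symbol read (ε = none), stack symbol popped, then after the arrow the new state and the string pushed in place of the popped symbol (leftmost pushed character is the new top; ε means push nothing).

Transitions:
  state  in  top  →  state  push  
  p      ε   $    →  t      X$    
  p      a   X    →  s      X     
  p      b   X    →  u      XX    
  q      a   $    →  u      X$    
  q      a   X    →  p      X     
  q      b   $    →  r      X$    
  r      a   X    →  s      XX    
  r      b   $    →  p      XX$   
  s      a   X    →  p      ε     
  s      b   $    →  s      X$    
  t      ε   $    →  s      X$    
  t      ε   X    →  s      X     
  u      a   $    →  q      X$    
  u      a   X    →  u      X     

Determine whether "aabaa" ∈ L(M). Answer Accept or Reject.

Reject

(p, aabaa, $)
  ε-move, top $: go to t, push X$ → (t, aabaa, X$)
  ε-move, top X: go to s, push X → (s, aabaa, X$)
  read a, top X: go to p, push ε → (p, abaa, $)
  ε-move, top $: go to t, push X$ → (t, abaa, X$)
  ε-move, top X: go to s, push X → (s, abaa, X$)
  read a, top X: go to p, push ε → (p, baa, $)
  ε-move, top $: go to t, push X$ → (t, baa, X$)
  ε-move, top X: go to s, push X → (s, baa, X$)
No transition applies at (s, baa, X$); input not fully consumed.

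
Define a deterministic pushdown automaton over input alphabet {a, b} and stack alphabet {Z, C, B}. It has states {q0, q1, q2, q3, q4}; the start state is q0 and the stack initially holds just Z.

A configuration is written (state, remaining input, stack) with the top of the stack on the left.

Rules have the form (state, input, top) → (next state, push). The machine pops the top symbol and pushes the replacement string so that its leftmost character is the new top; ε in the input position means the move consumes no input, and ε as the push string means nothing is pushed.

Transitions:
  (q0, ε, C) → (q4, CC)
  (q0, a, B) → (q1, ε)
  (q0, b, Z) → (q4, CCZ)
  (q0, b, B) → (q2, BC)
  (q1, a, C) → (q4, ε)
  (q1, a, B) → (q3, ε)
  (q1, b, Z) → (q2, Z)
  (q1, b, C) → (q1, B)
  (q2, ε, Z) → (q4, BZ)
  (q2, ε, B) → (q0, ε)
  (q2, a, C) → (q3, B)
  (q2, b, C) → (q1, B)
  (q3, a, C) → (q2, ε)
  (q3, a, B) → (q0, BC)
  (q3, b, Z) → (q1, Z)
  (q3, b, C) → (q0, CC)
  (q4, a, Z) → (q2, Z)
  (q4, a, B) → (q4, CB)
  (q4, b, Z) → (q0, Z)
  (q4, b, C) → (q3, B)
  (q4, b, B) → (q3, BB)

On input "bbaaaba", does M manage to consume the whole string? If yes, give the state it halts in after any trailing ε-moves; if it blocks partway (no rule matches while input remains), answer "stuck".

(q0, bbaaaba, Z)
  read b, top Z: go to q4, push CCZ → (q4, baaaba, CCZ)
  read b, top C: go to q3, push B → (q3, aaaba, BCZ)
  read a, top B: go to q0, push BC → (q0, aaba, BCCZ)
  read a, top B: go to q1, push ε → (q1, aba, CCZ)
  read a, top C: go to q4, push ε → (q4, ba, CZ)
  read b, top C: go to q3, push B → (q3, a, BZ)
  read a, top B: go to q0, push BC → (q0, ε, BCZ)
All input consumed; M is in state q0.

q0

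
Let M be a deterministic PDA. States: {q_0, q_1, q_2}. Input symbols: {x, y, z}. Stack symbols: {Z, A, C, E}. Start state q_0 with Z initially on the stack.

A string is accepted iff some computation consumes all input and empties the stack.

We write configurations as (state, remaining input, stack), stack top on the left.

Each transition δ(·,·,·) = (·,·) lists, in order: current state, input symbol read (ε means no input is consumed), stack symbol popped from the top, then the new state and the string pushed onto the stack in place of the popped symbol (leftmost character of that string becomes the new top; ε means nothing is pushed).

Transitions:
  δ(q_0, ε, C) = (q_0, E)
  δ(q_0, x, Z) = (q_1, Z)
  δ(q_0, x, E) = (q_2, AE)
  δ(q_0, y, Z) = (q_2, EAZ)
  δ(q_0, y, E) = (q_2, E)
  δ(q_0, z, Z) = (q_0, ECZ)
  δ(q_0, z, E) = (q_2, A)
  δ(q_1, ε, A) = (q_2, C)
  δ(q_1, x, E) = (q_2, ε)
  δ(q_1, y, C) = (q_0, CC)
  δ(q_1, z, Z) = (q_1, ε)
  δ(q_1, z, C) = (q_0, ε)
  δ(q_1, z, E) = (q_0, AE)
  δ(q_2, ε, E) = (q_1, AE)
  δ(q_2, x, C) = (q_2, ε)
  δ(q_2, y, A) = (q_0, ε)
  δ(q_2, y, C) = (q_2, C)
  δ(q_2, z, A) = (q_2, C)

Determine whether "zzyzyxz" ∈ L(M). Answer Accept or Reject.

Accept

(q_0, zzyzyxz, Z)
  read z, top Z: go to q_0, push ECZ → (q_0, zyzyxz, ECZ)
  read z, top E: go to q_2, push A → (q_2, yzyxz, ACZ)
  read y, top A: go to q_0, push ε → (q_0, zyxz, CZ)
  ε-move, top C: go to q_0, push E → (q_0, zyxz, EZ)
  read z, top E: go to q_2, push A → (q_2, yxz, AZ)
  read y, top A: go to q_0, push ε → (q_0, xz, Z)
  read x, top Z: go to q_1, push Z → (q_1, z, Z)
  read z, top Z: go to q_1, push ε → (q_1, ε, ε)
All input consumed and the stack is empty.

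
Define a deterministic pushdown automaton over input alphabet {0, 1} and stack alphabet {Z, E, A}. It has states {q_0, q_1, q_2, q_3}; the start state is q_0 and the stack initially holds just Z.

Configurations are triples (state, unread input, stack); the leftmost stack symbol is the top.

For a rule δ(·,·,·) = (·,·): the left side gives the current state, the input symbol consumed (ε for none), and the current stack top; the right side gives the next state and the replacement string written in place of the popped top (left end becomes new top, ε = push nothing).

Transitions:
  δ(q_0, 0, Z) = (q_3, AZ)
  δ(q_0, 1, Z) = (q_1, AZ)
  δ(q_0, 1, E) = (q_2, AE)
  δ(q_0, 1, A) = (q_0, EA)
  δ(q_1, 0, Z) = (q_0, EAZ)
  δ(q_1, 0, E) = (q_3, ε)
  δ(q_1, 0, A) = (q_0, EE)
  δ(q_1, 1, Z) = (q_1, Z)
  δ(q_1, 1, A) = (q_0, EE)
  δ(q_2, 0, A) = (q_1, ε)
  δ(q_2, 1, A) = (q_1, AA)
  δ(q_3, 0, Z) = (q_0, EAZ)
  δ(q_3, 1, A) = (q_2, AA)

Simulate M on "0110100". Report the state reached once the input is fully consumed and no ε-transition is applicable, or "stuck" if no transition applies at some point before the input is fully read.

q_3

(q_0, 0110100, Z) ⊢ (q_3, 110100, AZ) ⊢ (q_2, 10100, AAZ) ⊢ (q_1, 0100, AAAZ) ⊢ (q_0, 100, EEAAZ) ⊢ (q_2, 00, AEEAAZ) ⊢ (q_1, 0, EEAAZ) ⊢ (q_3, ε, EAAZ)
All input consumed; M is in state q_3.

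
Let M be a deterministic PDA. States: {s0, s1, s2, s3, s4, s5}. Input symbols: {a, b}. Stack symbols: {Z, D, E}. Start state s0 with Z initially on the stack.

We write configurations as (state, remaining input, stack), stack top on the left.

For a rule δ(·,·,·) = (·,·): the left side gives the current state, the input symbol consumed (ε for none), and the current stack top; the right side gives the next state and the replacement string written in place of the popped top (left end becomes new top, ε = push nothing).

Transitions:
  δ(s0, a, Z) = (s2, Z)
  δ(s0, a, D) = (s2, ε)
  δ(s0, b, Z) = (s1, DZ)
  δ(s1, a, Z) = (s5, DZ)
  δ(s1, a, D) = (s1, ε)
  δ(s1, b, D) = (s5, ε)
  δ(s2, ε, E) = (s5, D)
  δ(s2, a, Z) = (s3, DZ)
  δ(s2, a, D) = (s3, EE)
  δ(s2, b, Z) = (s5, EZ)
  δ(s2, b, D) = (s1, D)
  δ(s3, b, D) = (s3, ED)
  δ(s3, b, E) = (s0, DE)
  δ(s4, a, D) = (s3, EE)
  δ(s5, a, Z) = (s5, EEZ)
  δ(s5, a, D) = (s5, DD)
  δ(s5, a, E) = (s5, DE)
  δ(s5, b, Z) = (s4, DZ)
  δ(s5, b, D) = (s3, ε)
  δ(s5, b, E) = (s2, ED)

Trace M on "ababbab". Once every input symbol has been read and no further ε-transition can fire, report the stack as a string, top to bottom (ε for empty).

(s0, ababbab, Z) ⊢ (s2, babbab, Z) ⊢ (s5, abbab, EZ) ⊢ (s5, bbab, DEZ) ⊢ (s3, bab, EZ) ⊢ (s0, ab, DEZ) ⊢ (s2, b, EZ) ⊢ (s5, b, DZ) ⊢ (s3, ε, Z)
All input consumed in state s3 with stack Z.

Z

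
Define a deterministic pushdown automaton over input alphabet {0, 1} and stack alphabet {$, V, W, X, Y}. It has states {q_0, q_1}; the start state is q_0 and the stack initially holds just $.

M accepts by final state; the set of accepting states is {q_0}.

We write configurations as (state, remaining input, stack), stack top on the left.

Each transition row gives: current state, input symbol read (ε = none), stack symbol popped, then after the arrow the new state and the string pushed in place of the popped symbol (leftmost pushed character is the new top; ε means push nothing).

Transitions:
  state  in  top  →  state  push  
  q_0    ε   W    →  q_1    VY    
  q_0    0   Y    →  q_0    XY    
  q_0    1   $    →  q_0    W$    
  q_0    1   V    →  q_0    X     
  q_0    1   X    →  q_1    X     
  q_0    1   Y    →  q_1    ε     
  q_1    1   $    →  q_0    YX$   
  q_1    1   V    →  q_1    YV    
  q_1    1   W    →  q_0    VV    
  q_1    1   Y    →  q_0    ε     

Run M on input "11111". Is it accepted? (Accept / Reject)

Reject

(q_0, 11111, $)
  read 1, top $: go to q_0, push W$ → (q_0, 1111, W$)
  ε-move, top W: go to q_1, push VY → (q_1, 1111, VY$)
  read 1, top V: go to q_1, push YV → (q_1, 111, YVY$)
  read 1, top Y: go to q_0, push ε → (q_0, 11, VY$)
  read 1, top V: go to q_0, push X → (q_0, 1, XY$)
  read 1, top X: go to q_1, push X → (q_1, ε, XY$)
All input consumed; state q_1 ∉ F and no further ε-move applies.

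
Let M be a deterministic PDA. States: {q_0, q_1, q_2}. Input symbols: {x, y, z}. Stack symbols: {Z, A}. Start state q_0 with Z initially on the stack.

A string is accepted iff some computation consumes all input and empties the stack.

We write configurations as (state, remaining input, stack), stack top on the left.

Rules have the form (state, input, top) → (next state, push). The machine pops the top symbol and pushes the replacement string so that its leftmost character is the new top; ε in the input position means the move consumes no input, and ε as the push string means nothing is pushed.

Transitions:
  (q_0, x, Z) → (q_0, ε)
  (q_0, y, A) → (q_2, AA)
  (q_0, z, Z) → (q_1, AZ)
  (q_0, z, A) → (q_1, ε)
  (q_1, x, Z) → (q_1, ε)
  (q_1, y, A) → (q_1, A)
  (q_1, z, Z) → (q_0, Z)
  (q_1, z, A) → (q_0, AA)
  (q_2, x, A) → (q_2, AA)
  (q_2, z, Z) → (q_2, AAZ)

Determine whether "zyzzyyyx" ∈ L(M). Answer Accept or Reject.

Reject

(q_0, zyzzyyyx, Z) ⊢ (q_1, yzzyyyx, AZ) ⊢ (q_1, zzyyyx, AZ) ⊢ (q_0, zyyyx, AAZ) ⊢ (q_1, yyyx, AZ) ⊢ (q_1, yyx, AZ) ⊢ (q_1, yx, AZ) ⊢ (q_1, x, AZ)
No transition applies at (q_1, x, AZ); input not fully consumed.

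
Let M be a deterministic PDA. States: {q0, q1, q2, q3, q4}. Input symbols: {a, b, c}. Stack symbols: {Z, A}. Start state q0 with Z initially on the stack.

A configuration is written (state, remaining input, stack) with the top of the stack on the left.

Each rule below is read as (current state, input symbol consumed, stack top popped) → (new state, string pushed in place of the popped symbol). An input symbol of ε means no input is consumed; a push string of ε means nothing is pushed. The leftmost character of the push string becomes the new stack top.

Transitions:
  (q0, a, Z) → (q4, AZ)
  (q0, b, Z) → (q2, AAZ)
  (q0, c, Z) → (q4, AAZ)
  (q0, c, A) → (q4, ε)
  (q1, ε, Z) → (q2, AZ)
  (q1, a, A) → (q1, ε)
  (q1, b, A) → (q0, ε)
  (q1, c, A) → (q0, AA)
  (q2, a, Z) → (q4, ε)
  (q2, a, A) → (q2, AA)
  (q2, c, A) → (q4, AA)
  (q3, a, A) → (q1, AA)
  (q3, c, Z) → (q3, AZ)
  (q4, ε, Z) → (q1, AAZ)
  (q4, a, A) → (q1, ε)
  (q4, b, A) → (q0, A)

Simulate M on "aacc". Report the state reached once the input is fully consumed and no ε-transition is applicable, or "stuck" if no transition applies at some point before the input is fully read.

stuck

(q0, aacc, Z) ⊢ (q4, acc, AZ) ⊢ (q1, cc, Z) ⊢ (q2, cc, AZ) ⊢ (q4, c, AAZ)
No transition for (q4, c, top A); M blocks with input c remaining.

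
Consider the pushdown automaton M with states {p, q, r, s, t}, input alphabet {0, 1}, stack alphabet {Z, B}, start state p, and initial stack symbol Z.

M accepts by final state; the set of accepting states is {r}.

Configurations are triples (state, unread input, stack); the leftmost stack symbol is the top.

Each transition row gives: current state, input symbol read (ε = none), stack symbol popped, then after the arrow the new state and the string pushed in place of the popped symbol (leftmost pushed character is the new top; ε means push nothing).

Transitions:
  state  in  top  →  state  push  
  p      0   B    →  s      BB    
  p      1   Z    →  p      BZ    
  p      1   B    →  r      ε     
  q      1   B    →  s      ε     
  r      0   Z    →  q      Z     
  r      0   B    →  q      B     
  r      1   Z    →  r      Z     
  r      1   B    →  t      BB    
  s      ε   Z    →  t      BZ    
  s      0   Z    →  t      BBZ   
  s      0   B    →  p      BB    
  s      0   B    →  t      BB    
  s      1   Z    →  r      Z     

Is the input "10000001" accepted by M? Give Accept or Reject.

One accepting computation: (p, 10000001, Z) ⊢ (p, 0000001, BZ) ⊢ (s, 000001, BBZ) ⊢ (p, 00001, BBBZ) ⊢ (s, 0001, BBBBZ) ⊢ (p, 001, BBBBBZ) ⊢ (s, 01, BBBBBBZ) ⊢ (p, 1, BBBBBBBZ) ⊢ (r, ε, BBBBBBZ)
All input consumed and state r ∈ F.

Accept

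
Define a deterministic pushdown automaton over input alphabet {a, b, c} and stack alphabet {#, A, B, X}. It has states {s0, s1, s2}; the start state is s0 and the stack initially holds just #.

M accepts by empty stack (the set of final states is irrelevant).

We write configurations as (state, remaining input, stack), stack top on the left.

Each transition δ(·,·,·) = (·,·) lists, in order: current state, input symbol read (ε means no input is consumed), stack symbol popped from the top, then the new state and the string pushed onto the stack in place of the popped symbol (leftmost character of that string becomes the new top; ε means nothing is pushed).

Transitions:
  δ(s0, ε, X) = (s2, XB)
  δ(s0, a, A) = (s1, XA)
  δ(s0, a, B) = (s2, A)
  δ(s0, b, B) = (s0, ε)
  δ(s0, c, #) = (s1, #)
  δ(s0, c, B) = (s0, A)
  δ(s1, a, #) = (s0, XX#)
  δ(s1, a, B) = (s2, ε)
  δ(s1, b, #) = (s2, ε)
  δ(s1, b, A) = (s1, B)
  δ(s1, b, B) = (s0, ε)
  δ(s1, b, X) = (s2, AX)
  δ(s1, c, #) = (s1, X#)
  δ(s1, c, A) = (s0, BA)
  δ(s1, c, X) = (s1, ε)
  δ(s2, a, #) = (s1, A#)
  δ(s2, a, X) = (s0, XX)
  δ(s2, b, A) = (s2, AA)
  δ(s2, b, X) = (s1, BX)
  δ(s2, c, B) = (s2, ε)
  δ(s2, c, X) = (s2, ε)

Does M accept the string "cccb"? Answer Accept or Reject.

(s0, cccb, #)
  read c, top #: go to s1, push # → (s1, ccb, #)
  read c, top #: go to s1, push X# → (s1, cb, X#)
  read c, top X: go to s1, push ε → (s1, b, #)
  read b, top #: go to s2, push ε → (s2, ε, ε)
All input consumed and the stack is empty.

Accept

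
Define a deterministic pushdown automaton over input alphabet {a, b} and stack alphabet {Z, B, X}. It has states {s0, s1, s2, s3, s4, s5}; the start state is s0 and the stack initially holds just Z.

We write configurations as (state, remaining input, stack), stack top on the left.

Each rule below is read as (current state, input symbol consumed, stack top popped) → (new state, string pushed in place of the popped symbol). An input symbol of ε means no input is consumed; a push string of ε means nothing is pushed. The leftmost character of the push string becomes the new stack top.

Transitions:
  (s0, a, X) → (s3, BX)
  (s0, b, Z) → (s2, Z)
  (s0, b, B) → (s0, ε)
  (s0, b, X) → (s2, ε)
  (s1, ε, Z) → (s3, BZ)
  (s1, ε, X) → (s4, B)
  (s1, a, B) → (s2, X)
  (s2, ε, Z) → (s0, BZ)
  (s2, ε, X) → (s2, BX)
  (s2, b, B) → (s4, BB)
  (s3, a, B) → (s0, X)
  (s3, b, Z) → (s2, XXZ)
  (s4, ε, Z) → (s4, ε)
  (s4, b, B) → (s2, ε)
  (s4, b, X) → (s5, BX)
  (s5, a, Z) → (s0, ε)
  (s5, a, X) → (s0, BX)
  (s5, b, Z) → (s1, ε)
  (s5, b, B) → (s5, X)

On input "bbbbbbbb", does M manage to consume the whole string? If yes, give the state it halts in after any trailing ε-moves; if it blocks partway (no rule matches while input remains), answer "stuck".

s0

(s0, bbbbbbbb, Z) ⊢ (s2, bbbbbbb, Z) ⊢ (s0, bbbbbbb, BZ) ⊢ (s0, bbbbbb, Z) ⊢ (s2, bbbbb, Z) ⊢ (s0, bbbbb, BZ) ⊢ (s0, bbbb, Z) ⊢ (s2, bbb, Z) ⊢ (s0, bbb, BZ) ⊢ (s0, bb, Z) ⊢ (s2, b, Z) ⊢ (s0, b, BZ) ⊢ (s0, ε, Z)
All input consumed; M is in state s0.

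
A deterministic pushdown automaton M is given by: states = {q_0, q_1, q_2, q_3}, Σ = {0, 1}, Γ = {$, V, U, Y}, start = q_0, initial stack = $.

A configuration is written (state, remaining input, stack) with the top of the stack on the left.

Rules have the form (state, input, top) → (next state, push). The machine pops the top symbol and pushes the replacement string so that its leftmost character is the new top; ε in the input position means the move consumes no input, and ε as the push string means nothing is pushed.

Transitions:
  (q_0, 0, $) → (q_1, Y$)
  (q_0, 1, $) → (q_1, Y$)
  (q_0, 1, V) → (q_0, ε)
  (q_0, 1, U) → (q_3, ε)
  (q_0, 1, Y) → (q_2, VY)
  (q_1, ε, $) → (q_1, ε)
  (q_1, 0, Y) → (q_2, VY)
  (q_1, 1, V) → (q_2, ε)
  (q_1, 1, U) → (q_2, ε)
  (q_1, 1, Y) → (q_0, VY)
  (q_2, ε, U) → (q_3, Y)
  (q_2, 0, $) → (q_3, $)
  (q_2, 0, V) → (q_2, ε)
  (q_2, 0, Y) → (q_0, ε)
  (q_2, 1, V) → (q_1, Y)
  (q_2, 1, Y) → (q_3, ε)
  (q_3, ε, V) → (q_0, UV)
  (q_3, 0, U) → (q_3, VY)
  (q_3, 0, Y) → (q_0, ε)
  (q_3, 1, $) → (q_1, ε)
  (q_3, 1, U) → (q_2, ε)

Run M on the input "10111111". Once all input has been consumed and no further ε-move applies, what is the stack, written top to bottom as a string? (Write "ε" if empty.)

(q_0, 10111111, $) ⊢ (q_1, 0111111, Y$) ⊢ (q_2, 111111, VY$) ⊢ (q_1, 11111, YY$) ⊢ (q_0, 1111, VYY$) ⊢ (q_0, 111, YY$) ⊢ (q_2, 11, VYY$) ⊢ (q_1, 1, YYY$) ⊢ (q_0, ε, VYYY$)
All input consumed in state q_0 with stack VYYY$.

VYYY$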